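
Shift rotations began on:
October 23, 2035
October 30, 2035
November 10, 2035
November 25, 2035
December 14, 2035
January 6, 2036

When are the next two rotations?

February 2, 2036; March 4, 2036

Intervals are 7, 11, 15, 19, 23 days — an arithmetic progression with common difference 4.
Next gap: 27 days. January 6, 2036 + 27 days = February 2, 2036.
Next gap: 31 days. February 2, 2036 + 31 days = March 4, 2036.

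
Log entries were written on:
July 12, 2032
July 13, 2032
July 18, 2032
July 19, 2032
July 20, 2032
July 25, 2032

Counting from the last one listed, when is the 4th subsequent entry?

August 2, 2032

Gaps: 1, 5, 1, 1, 5 days — not constant, but cyclic with period 3.
The events fall on every Monday, Tuesday and Sunday.
Next Monday: July 26, 2032.
Next Tuesday: July 27, 2032.
Next Sunday: August 1, 2032.
The following Monday is August 2, 2032.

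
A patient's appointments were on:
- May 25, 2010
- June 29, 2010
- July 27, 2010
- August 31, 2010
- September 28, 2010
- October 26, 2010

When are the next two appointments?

November 30, 2010; December 28, 2010

Every date is a Tuesday; gaps 35, 28, 35, 28, 28 days.
Each is the last Tuesday of its month (at least one falls on the 29th or later, ruling out '4th Tuesday').
Last Tuesday of November 2010: November 30, 2010.
Last Tuesday of December 2010: December 28, 2010.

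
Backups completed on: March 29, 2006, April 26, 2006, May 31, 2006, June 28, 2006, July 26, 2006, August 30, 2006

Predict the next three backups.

All Wednesdays; the gaps (28, 35, 28, 28, 35) vary with month length.
This is the last Wednesday of each month.
September 2006 ends with Wednesday September 27, 2006.
October 2006 ends with Wednesday October 25, 2006.
November 2006 ends with Wednesday November 29, 2006.

September 27, 2006; October 25, 2006; November 29, 2006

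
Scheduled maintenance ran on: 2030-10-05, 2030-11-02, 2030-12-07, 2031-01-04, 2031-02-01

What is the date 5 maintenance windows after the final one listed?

2031-07-05

All dates are Saturdays, 28, 35, 28, 28 days apart.
Specifically, the 1st Saturday of each month.
1st Saturday of March 2031: 2031-03-01.
1st Saturday of April 2031: 2031-04-05.
1st Saturday of May 2031: 2031-05-03.
1st Saturday of June 2031: 2031-06-07.
1st Saturday of July 2031: 2031-07-05.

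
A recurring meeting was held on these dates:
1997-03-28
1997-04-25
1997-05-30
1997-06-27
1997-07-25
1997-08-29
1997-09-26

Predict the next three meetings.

Every date is a Friday; gaps 28, 35, 28, 28, 35, 28 days.
Each is the last Friday of its month (at least one falls on the 29th or later, ruling out '4th Friday').
October 1997 ends with Friday 1997-10-31.
Last Friday of November 1997: 1997-11-28.
Last Friday of December 1997: 1997-12-26.

1997-10-31, 1997-11-28, 1997-12-26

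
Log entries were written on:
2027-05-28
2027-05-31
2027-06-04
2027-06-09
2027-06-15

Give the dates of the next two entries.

2027-06-22, 2027-06-30

Gaps: 3, 4, 5, 6 days — each gap is 1 larger than the previous one.
Next gap: 7 days. 2027-06-15 + 7 days = 2027-06-22.
Next gap: 8 days. 2027-06-22 + 8 days = 2027-06-30.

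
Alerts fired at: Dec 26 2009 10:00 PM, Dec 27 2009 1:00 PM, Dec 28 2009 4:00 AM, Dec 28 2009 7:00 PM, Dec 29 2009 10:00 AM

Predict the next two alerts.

Spacing: 15, 15, 15, 15 h — constant 15 h.
Dec 29 2009 10:00 AM + 15 h = Dec 30 2009 1:00 AM.
Dec 30 2009 1:00 AM + 15 h = Dec 30 2009 4:00 PM.

Dec 30 2009 1:00 AM, Dec 30 2009 4:00 PM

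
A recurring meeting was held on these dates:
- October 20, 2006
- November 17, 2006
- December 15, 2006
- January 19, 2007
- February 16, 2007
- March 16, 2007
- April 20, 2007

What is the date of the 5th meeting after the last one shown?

September 21, 2007

These are Fridays at 28- or 35-day spacing (28, 28, 35, 28, 28, 35).
The pattern: 3rd Friday of the month.
3rd Friday of May 2007: May 18, 2007.
3rd Friday of June 2007: June 15, 2007.
3rd Friday of July 2007: July 20, 2007.
August 2007 — 3rd Friday is August 17, 2007.
3rd Friday of September 2007: September 21, 2007.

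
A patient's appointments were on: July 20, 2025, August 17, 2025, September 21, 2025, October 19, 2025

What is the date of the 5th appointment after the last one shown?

March 15, 2026

All dates are Sundays, 28, 35, 28 days apart.
Specifically, the 3rd Sunday of each month.
November 2025 — 3rd Sunday is November 16, 2025.
December 2025 — 3rd Sunday is December 21, 2025.
January 2026 — 3rd Sunday is January 18, 2026.
February 2026 — 3rd Sunday is February 15, 2026.
3rd Sunday of March 2026: March 15, 2026.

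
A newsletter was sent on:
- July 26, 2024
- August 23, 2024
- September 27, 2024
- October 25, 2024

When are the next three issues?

November 22, 2024; December 27, 2024; January 24, 2025

Gaps: 28, 35, 28 days — a mix of 28 and 35. Every date is a Friday.
Each is the 4th Friday of its month.
November 2024 — 4th Friday is November 22, 2024.
4th Friday of December 2024: December 27, 2024.
4th Friday of January 2025: January 24, 2025.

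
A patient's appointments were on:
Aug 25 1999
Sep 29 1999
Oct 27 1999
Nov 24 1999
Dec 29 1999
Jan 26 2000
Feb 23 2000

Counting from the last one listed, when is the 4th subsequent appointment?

All Wednesdays; the gaps (35, 28, 28, 35, 28, 28) vary with month length.
This is the last Wednesday of each month.
Last Wednesday of March 2000: Mar 29 2000.
April 2000 ends with Wednesday Apr 26 2000.
May 2000 ends with Wednesday May 31 2000.
Last Wednesday of June 2000: Jun 28 2000.

Jun 28 2000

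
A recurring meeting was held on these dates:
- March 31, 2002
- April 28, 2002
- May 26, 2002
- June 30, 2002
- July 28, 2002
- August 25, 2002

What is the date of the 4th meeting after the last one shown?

All Sundays; the gaps (28, 28, 35, 28, 28) vary with month length.
This is the last Sunday of each month.
September 2002 ends with Sunday September 29, 2002.
October 2002 ends with Sunday October 27, 2002.
November 2002 ends with Sunday November 24, 2002.
Last Sunday of December 2002: December 29, 2002.

December 29, 2002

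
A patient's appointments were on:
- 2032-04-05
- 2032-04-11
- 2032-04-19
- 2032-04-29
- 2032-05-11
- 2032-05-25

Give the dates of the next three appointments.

Intervals are 6, 8, 10, 12, 14 days — an arithmetic progression with common difference 2.
Next gap: 16 days. 2032-05-25 + 16 days = 2032-06-10.
Next gap: 18 days. 2032-06-10 + 18 days = 2032-06-28.
Next gap: 20 days. 2032-06-28 + 20 days = 2032-07-18.

2032-06-10, 2032-06-28, 2032-07-18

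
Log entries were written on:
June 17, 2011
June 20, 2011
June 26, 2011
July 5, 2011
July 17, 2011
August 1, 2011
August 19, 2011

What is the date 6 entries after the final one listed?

Intervals are 3, 6, 9, 12, 15, 18 days — an arithmetic progression with common difference 3.
Next gap: 21 days. August 19, 2011 + 21 days = September 9, 2011.
Next gap: 24 days. September 9, 2011 + 24 days = October 3, 2011.
Next gap: 27 days. October 3, 2011 + 27 days = October 30, 2011.
Next gap: 30 days. October 30, 2011 + 30 days = November 29, 2011.
Next gap: 33 days. November 29, 2011 + 33 days = January 1, 2012.
Next gap: 36 days. January 1, 2012 + 36 days = February 6, 2012.

February 6, 2012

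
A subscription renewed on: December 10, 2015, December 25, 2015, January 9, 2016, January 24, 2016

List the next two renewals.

February 8, 2016; February 23, 2016

Every event comes 15 days after the last (15, 15, 15).
January 24, 2016 + 15 days = February 8, 2016.
February 8, 2016 + 15 days = February 23, 2016.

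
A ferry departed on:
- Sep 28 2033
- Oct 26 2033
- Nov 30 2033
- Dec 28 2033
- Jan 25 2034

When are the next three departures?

These are Wednesdays with 28, 35, 28, 28-day gaps.
Each is the final Wednesday of its month — Nov 30 2033 is past the 28th, so '4th Wednesday' doesn't fit.
February 2034 ends with Wednesday Feb 22 2034.
Last Wednesday of March 2034: Mar 29 2034.
Last Wednesday of April 2034: Apr 26 2034.

Feb 22 2034, Mar 29 2034, Apr 26 2034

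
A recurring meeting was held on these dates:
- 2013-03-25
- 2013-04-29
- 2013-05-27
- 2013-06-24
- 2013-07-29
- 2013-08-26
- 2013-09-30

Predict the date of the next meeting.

All Mondays; the gaps (35, 28, 28, 35, 28, 35) vary with month length.
This is the last Monday of each month.
Last Monday of October 2013: 2013-10-28.

2013-10-28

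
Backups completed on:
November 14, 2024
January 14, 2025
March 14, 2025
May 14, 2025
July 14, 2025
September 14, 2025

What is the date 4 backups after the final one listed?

May 14, 2026

Each date is the 14th; the gaps (61, 59, 61, 61, 62) track the month lengths.
The rule is the 14th of every 2 months.
November 2025: November 14, 2025.
Next: January 2026 → January 14, 2026.
March 2026: March 14, 2026.
May 2026: May 14, 2026.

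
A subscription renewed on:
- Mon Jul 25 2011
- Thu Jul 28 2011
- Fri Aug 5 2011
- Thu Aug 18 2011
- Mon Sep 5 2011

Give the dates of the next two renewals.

Wed Sep 28 2011, Wed Oct 26 2011

Intervals are 3, 8, 13, 18 days — an arithmetic progression with common difference 5.
Next gap: 23 days. Mon Sep 5 2011 + 23 days = Wed Sep 28 2011.
Next gap: 28 days. Wed Sep 28 2011 + 28 days = Wed Oct 26 2011.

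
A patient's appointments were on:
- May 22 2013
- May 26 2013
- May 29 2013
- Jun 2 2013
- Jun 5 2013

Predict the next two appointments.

Jun 9 2013, Jun 12 2013

Every event lands on a Wednesday or Sunday (gaps cycle 4, 3, 4, 3).
So the schedule is: every Wednesday and Sunday.
The following Sunday is Jun 9 2013.
The following Wednesday is Jun 12 2013.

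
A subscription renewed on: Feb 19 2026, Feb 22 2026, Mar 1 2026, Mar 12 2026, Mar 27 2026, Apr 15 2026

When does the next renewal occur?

May 8 2026

Gaps: 3, 7, 11, 15, 19 days — each gap is 4 larger than the previous one.
Next gap: 23 days. Apr 15 2026 + 23 days = May 8 2026.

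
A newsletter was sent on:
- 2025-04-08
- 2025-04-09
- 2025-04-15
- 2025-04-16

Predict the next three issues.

Every event lands on a Tuesday or Wednesday (gaps cycle 1, 6, 1).
So the schedule is: every Tuesday and Wednesday.
Next Tuesday: 2025-04-22.
The following Wednesday is 2025-04-23.
The following Tuesday is 2025-04-29.

2025-04-22, 2025-04-23, 2025-04-29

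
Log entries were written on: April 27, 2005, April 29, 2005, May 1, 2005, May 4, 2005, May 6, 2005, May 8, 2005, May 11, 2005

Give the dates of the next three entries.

May 13, 2005; May 15, 2005; May 18, 2005

Gaps: 2, 2, 3, 2, 2, 3 days — not constant, but cyclic with period 3.
The events fall on every Wednesday, Friday and Sunday.
Next Friday: May 13, 2005.
Next Sunday: May 15, 2005.
Next Wednesday: May 18, 2005.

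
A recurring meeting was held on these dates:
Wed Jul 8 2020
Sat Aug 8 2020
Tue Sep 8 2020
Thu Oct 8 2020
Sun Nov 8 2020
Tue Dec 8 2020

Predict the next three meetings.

The day-of-month is always 8 (31, 31, 30, 31, 30 days between events).
So this recurs on the 8th of each month.
Next: January 2021 → Fri Jan 8 2021.
Next: February 2021 → Mon Feb 8 2021.
March 2021: Mon Mar 8 2021.

Fri Jan 8 2021, Mon Feb 8 2021, Mon Mar 8 2021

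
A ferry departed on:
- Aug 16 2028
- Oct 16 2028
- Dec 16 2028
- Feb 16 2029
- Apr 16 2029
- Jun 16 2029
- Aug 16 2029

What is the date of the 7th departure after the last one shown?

Oct 16 2030

Gaps: 61, 61, 62, 59, 61, 61 days — not constant. Every event is on the 16th of the month.
Pattern: the 16th of every 2 months.
October 2029: Oct 16 2029.
December 2029: Dec 16 2029.
February 2030: Feb 16 2030.
April 2030: Apr 16 2030.
Next: June 2030 → Jun 16 2030.
Next: August 2030 → Aug 16 2030.
October 2030: Oct 16 2030.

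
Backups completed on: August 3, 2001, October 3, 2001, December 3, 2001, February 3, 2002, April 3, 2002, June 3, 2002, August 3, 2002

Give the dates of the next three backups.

October 3, 2002; December 3, 2002; February 3, 2003

The day-of-month is always 3 (61, 61, 62, 59, 61, 61 days between events).
So this recurs on the 3rd of every 2 months.
October 2002: October 3, 2002.
December 2002: December 3, 2002.
February 2003: February 3, 2003.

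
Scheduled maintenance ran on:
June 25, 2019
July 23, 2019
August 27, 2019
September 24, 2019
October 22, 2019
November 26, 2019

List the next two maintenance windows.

December 24, 2019; January 28, 2020

These are Tuesdays at 28- or 35-day spacing (28, 35, 28, 28, 35).
The pattern: 4th Tuesday of the month.
4th Tuesday of December 2019: December 24, 2019.
4th Tuesday of January 2020: January 28, 2020.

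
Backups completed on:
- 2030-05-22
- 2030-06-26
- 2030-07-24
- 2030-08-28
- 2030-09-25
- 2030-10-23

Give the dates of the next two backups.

Gaps: 35, 28, 35, 28, 28 days — a mix of 28 and 35. Every date is a Wednesday.
Each is the 4th Wednesday of its month.
4th Wednesday of November 2030: 2030-11-27.
4th Wednesday of December 2030: 2030-12-25.

2030-11-27, 2030-12-25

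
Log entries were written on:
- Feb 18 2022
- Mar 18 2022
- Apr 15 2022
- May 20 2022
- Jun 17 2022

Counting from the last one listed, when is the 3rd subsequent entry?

These are Fridays at 28- or 35-day spacing (28, 28, 35, 28).
The pattern: 3rd Friday of the month.
July 2022 — 3rd Friday is Jul 15 2022.
3rd Friday of August 2022: Aug 19 2022.
3rd Friday of September 2022: Sep 16 2022.

Sep 16 2022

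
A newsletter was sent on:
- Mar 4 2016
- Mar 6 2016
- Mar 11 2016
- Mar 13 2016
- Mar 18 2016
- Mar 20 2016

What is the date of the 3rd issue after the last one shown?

Apr 1 2016

Gaps: 2, 5, 2, 5, 2 days — not constant, but cyclic with period 2.
The events fall on every Friday and Sunday.
The following Friday is Mar 25 2016.
The following Sunday is Mar 27 2016.
Next Friday: Apr 1 2016.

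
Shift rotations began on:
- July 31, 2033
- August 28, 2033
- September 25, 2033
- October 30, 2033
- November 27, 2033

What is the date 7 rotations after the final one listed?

June 25, 2034

All Sundays; the gaps (28, 28, 35, 28) vary with month length.
This is the last Sunday of each month.
Last Sunday of December 2033: December 25, 2033.
January 2034 ends with Sunday January 29, 2034.
February 2034 ends with Sunday February 26, 2034.
Last Sunday of March 2034: March 26, 2034.
April 2034 ends with Sunday April 30, 2034.
Last Sunday of May 2034: May 28, 2034.
Last Sunday of June 2034: June 25, 2034.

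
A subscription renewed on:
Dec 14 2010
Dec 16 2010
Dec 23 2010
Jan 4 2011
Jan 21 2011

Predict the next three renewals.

Gaps: 2, 7, 12, 17 days — each gap is 5 larger than the previous one.
Next gap: 22 days. Jan 21 2011 + 22 days = Feb 12 2011.
Next gap: 27 days. Feb 12 2011 + 27 days = Mar 11 2011.
Next gap: 32 days. Mar 11 2011 + 32 days = Apr 12 2011.

Feb 12 2011, Mar 11 2011, Apr 12 2011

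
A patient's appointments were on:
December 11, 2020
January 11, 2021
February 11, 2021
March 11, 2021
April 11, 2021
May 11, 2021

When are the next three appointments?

Gaps: 31, 31, 28, 31, 30 days — not constant. Every event is on the 11th of the month.
Pattern: the 11th of each month.
June 2021: June 11, 2021.
Next: July 2021 → July 11, 2021.
Next: August 2021 → August 11, 2021.

June 11, 2021; July 11, 2021; August 11, 2021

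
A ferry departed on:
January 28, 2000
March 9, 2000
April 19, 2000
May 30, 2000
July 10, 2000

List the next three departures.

Gaps between consecutive events: 41, 41, 41, 41 days — a constant 41-day interval.
July 10, 2000 + 41 days = August 20, 2000.
August 20, 2000 + 41 days = September 30, 2000.
September 30, 2000 + 41 days = November 10, 2000.

August 20, 2000; September 30, 2000; November 10, 2000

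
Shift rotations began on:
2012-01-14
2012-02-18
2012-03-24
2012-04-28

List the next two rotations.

Every event comes 35 days after the last (35, 35, 35).
2012-04-28 + 35 days = 2012-06-02.
2012-06-02 + 35 days = 2012-07-07.

2012-06-02, 2012-07-07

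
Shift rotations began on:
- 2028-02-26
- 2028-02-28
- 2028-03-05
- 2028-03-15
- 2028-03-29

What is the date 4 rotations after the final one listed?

Gaps: 2, 6, 10, 14 days — each gap is 4 larger than the previous one.
Next gap: 18 days. 2028-03-29 + 18 days = 2028-04-16.
Next gap: 22 days. 2028-04-16 + 22 days = 2028-05-08.
Next gap: 26 days. 2028-05-08 + 26 days = 2028-06-03.
Next gap: 30 days. 2028-06-03 + 30 days = 2028-07-03.

2028-07-03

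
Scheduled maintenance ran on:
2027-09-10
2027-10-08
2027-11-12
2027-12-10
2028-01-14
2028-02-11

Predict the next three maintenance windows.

All dates are Fridays, 28, 35, 28, 35, 28 days apart.
Specifically, the 2nd Friday of each month.
2nd Friday of March 2028: 2028-03-10.
April 2028 — 2nd Friday is 2028-04-14.
2nd Friday of May 2028: 2028-05-12.

2028-03-10, 2028-04-14, 2028-05-12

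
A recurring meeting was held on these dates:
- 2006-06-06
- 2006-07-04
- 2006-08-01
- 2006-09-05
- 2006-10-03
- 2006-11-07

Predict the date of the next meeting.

These are Tuesdays at 28- or 35-day spacing (28, 28, 35, 28, 35).
The pattern: 1st Tuesday of the month.
December 2006 — 1st Tuesday is 2006-12-05.

2006-12-05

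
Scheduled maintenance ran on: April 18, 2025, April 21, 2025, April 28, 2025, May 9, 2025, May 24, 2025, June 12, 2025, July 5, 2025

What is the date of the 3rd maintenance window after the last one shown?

October 6, 2025

The spacing grows by 4 each time: 3, 7, 11, 15, 19, 23 days.
Next gap: 27 days. July 5, 2025 + 27 days = August 1, 2025.
Next gap: 31 days. August 1, 2025 + 31 days = September 1, 2025.
Next gap: 35 days. September 1, 2025 + 35 days = October 6, 2025.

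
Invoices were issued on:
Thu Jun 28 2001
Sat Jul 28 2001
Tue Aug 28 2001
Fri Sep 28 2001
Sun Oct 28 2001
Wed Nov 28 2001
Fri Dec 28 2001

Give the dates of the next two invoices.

Each date is the 28th; the gaps (30, 31, 31, 30, 31, 30) track the month lengths.
The rule is the 28th of each month.
January 2002: Mon Jan 28 2002.
Next: February 2002 → Thu Feb 28 2002.

Mon Jan 28 2002, Thu Feb 28 2002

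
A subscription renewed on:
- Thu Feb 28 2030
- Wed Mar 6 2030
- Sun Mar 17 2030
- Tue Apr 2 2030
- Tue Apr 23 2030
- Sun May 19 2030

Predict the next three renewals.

Wed Jun 19 2030, Thu Jul 25 2030, Wed Sep 4 2030

Gaps: 6, 11, 16, 21, 26 days — each gap is 5 larger than the previous one.
Next gap: 31 days. Sun May 19 2030 + 31 days = Wed Jun 19 2030.
Next gap: 36 days. Wed Jun 19 2030 + 36 days = Thu Jul 25 2030.
Next gap: 41 days. Thu Jul 25 2030 + 41 days = Wed Sep 4 2030.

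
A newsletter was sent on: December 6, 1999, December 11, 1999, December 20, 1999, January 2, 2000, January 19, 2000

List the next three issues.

Gaps: 5, 9, 13, 17 days — each gap is 4 larger than the previous one.
Next gap: 21 days. January 19, 2000 + 21 days = February 9, 2000.
Next gap: 25 days. February 9, 2000 + 25 days = March 5, 2000.
Next gap: 29 days. March 5, 2000 + 29 days = April 3, 2000.

February 9, 2000; March 5, 2000; April 3, 2000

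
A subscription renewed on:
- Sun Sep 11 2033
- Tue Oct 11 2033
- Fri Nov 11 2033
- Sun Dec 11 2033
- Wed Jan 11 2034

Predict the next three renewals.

The day-of-month is always 11 (30, 31, 30, 31 days between events).
So this recurs on the 11th of each month.
Next: February 2034 → Sat Feb 11 2034.
Next: March 2034 → Sat Mar 11 2034.
Next: April 2034 → Tue Apr 11 2034.

Sat Feb 11 2034, Sat Mar 11 2034, Tue Apr 11 2034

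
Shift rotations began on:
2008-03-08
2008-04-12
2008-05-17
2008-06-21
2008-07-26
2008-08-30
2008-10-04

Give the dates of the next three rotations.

2008-11-08, 2008-12-13, 2009-01-17

Every event comes 35 days after the last (35, 35, 35, 35, 35, 35).
2008-10-04 + 35 days = 2008-11-08.
2008-11-08 + 35 days = 2008-12-13.
2008-12-13 + 35 days = 2009-01-17.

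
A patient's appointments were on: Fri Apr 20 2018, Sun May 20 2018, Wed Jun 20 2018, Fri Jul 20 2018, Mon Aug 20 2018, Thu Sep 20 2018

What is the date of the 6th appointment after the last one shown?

Gaps: 30, 31, 30, 31, 31 days — not constant. Every event is on the 20th of the month.
Pattern: the 20th of each month.
Next: October 2018 → Sat Oct 20 2018.
November 2018: Tue Nov 20 2018.
Next: December 2018 → Thu Dec 20 2018.
Next: January 2019 → Sun Jan 20 2019.
February 2019: Wed Feb 20 2019.
March 2019: Wed Mar 20 2019.

Wed Mar 20 2019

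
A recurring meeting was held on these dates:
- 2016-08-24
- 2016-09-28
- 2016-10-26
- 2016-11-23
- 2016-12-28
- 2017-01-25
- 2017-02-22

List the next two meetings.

2017-03-22, 2017-04-26

These are Wednesdays at 28- or 35-day spacing (35, 28, 28, 35, 28, 28).
The pattern: 4th Wednesday of the month.
4th Wednesday of March 2017: 2017-03-22.
4th Wednesday of April 2017: 2017-04-26.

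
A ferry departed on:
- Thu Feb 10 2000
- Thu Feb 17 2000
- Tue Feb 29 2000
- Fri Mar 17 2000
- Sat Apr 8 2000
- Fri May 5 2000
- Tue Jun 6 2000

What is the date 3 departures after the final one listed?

Tue Oct 10 2000

The spacing grows by 5 each time: 7, 12, 17, 22, 27, 32 days.
Next gap: 37 days. Tue Jun 6 2000 + 37 days = Thu Jul 13 2000.
Next gap: 42 days. Thu Jul 13 2000 + 42 days = Thu Aug 24 2000.
Next gap: 47 days. Thu Aug 24 2000 + 47 days = Tue Oct 10 2000.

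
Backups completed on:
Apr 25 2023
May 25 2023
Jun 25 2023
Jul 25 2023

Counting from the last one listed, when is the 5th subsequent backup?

Gaps: 30, 31, 30 days — not constant. Every event is on the 25th of the month.
Pattern: the 25th of each month.
Next: August 2023 → Aug 25 2023.
September 2023: Sep 25 2023.
October 2023: Oct 25 2023.
Next: November 2023 → Nov 25 2023.
December 2023: Dec 25 2023.

Dec 25 2023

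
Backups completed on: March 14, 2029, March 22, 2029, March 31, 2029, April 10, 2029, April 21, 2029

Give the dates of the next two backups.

May 3, 2029; May 16, 2029

The spacing grows by 1 each time: 8, 9, 10, 11 days.
Next gap: 12 days. April 21, 2029 + 12 days = May 3, 2029.
Next gap: 13 days. May 3, 2029 + 13 days = May 16, 2029.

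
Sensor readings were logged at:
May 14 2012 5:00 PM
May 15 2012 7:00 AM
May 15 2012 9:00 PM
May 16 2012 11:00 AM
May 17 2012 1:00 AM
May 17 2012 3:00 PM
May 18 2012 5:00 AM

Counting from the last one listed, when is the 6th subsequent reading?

Spacing: 14, 14, 14, 14, 14, 14 h — constant 14 h.
May 18 2012 5:00 AM + 14 h = May 18 2012 7:00 PM.
May 18 2012 7:00 PM + 14 h = May 19 2012 9:00 AM.
May 19 2012 9:00 AM + 14 h = May 19 2012 11:00 PM.
May 19 2012 11:00 PM + 14 h = May 20 2012 1:00 PM.
May 20 2012 1:00 PM + 14 h = May 21 2012 3:00 AM.
May 21 2012 3:00 AM + 14 h = May 21 2012 5:00 PM.

May 21 2012 5:00 PM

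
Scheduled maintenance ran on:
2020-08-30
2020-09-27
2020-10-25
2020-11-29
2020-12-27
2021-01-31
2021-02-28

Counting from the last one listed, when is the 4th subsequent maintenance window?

2021-06-27

Every date is a Sunday; gaps 28, 28, 35, 28, 35, 28 days.
Each is the last Sunday of its month (at least one falls on the 29th or later, ruling out '4th Sunday').
March 2021 ends with Sunday 2021-03-28.
Last Sunday of April 2021: 2021-04-25.
May 2021 ends with Sunday 2021-05-30.
Last Sunday of June 2021: 2021-06-27.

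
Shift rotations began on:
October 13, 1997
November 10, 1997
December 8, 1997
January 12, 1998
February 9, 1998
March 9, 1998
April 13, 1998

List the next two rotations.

May 11, 1998; June 8, 1998

These are Mondays at 28- or 35-day spacing (28, 28, 35, 28, 28, 35).
The pattern: 2nd Monday of the month.
2nd Monday of May 1998: May 11, 1998.
June 1998 — 2nd Monday is June 8, 1998.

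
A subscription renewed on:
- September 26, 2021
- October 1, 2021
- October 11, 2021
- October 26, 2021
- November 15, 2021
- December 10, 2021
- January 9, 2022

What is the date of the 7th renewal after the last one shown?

The spacing grows by 5 each time: 5, 10, 15, 20, 25, 30 days.
Next gap: 35 days. January 9, 2022 + 35 days = February 13, 2022.
Next gap: 40 days. February 13, 2022 + 40 days = March 25, 2022.
Next gap: 45 days. March 25, 2022 + 45 days = May 9, 2022.
Next gap: 50 days. May 9, 2022 + 50 days = June 28, 2022.
Next gap: 55 days. June 28, 2022 + 55 days = August 22, 2022.
Next gap: 60 days. August 22, 2022 + 60 days = October 21, 2022.
Next gap: 65 days. October 21, 2022 + 65 days = December 25, 2022.

December 25, 2022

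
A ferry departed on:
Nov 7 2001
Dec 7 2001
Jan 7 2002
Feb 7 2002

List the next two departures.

Mar 7 2002, Apr 7 2002

The day-of-month is always 7 (30, 31, 31 days between events).
So this recurs on the 7th of each month.
March 2002: Mar 7 2002.
Next: April 2002 → Apr 7 2002.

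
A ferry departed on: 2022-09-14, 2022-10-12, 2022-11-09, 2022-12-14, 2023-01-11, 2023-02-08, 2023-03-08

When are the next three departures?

All dates are Wednesdays, 28, 28, 35, 28, 28, 28 days apart.
Specifically, the 2nd Wednesday of each month.
2nd Wednesday of April 2023: 2023-04-12.
2nd Wednesday of May 2023: 2023-05-10.
June 2023 — 2nd Wednesday is 2023-06-14.

2023-04-12, 2023-05-10, 2023-06-14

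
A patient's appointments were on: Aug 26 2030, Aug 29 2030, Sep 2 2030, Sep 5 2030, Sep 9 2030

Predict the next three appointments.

Gaps: 3, 4, 3, 4 days — not constant, but cyclic with period 2.
The events fall on every Monday and Thursday.
The following Thursday is Sep 12 2030.
The following Monday is Sep 16 2030.
The following Thursday is Sep 19 2030.

Sep 12 2030, Sep 16 2030, Sep 19 2030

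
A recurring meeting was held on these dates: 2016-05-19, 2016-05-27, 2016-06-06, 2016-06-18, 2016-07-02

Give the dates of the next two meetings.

Gaps: 8, 10, 12, 14 days — each gap is 2 larger than the previous one.
Next gap: 16 days. 2016-07-02 + 16 days = 2016-07-18.
Next gap: 18 days. 2016-07-18 + 18 days = 2016-08-05.

2016-07-18, 2016-08-05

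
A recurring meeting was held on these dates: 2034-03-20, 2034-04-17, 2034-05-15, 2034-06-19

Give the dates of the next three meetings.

Gaps: 28, 28, 35 days — a mix of 28 and 35. Every date is a Monday.
Each is the 3rd Monday of its month.
July 2034 — 3rd Monday is 2034-07-17.
August 2034 — 3rd Monday is 2034-08-21.
3rd Monday of September 2034: 2034-09-18.

2034-07-17, 2034-08-21, 2034-09-18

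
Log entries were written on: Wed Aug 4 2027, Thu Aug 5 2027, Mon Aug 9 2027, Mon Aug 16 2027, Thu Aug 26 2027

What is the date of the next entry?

The spacing grows by 3 each time: 1, 4, 7, 10 days.
Next gap: 13 days. Thu Aug 26 2027 + 13 days = Wed Sep 8 2027.

Wed Sep 8 2027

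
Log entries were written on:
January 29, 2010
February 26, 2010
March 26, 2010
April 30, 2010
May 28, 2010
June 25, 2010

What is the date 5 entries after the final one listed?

November 26, 2010

These are Fridays with 28, 28, 35, 28, 28-day gaps.
Each is the final Friday of its month — January 29, 2010 is past the 28th, so '4th Friday' doesn't fit.
Last Friday of July 2010: July 30, 2010.
Last Friday of August 2010: August 27, 2010.
Last Friday of September 2010: September 24, 2010.
Last Friday of October 2010: October 29, 2010.
November 2010 ends with Friday November 26, 2010.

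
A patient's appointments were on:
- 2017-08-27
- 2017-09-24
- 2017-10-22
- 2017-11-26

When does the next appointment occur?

All dates are Sundays, 28, 28, 35 days apart.
Specifically, the 4th Sunday of each month.
4th Sunday of December 2017: 2017-12-24.

2017-12-24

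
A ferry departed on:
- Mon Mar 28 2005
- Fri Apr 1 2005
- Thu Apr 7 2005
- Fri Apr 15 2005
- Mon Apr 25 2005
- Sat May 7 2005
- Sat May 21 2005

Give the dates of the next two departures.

The spacing grows by 2 each time: 4, 6, 8, 10, 12, 14 days.
Next gap: 16 days. Sat May 21 2005 + 16 days = Mon Jun 6 2005.
Next gap: 18 days. Mon Jun 6 2005 + 18 days = Fri Jun 24 2005.

Mon Jun 6 2005, Fri Jun 24 2005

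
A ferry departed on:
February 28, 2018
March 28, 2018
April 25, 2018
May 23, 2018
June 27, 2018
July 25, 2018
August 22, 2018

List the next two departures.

September 26, 2018; October 24, 2018

Gaps: 28, 28, 28, 35, 28, 28 days — a mix of 28 and 35. Every date is a Wednesday.
Each is the 4th Wednesday of its month.
4th Wednesday of September 2018: September 26, 2018.
October 2018 — 4th Wednesday is October 24, 2018.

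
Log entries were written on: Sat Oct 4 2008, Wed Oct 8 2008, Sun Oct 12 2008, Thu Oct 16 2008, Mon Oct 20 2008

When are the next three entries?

Fri Oct 24 2008, Tue Oct 28 2008, Sat Nov 1 2008

The spacing is 4, 4, 4, 4 days — always 4 days.
Mon Oct 20 2008 + 4 days = Fri Oct 24 2008.
Fri Oct 24 2008 + 4 days = Tue Oct 28 2008.
Tue Oct 28 2008 + 4 days = Sat Nov 1 2008.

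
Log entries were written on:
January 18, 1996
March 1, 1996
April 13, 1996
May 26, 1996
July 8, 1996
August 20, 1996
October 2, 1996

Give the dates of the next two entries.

Every event comes 43 days after the last (43, 43, 43, 43, 43, 43).
October 2, 1996 + 43 days = November 14, 1996.
November 14, 1996 + 43 days = December 27, 1996.

November 14, 1996; December 27, 1996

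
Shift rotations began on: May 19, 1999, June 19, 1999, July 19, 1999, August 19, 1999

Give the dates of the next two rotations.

September 19, 1999; October 19, 1999

The day-of-month is always 19 (31, 30, 31 days between events).
So this recurs on the 19th of each month.
September 1999: September 19, 1999.
Next: October 1999 → October 19, 1999.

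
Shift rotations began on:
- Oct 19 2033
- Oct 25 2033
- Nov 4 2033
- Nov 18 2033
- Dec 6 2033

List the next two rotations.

Gaps: 6, 10, 14, 18 days — each gap is 4 larger than the previous one.
Next gap: 22 days. Dec 6 2033 + 22 days = Dec 28 2033.
Next gap: 26 days. Dec 28 2033 + 26 days = Jan 23 2034.

Dec 28 2033, Jan 23 2034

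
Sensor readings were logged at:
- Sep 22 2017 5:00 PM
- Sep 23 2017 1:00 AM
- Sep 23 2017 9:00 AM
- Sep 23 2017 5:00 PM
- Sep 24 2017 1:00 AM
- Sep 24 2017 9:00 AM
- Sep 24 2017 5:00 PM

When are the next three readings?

Sep 25 2017 1:00 AM, Sep 25 2017 9:00 AM, Sep 25 2017 5:00 PM

Gaps: 8, 8, 8, 8, 8, 8 hours — each event is 8 hours after the previous one.
Sep 24 2017 5:00 PM + 8 h = Sep 25 2017 1:00 AM.
Sep 25 2017 1:00 AM + 8 h = Sep 25 2017 9:00 AM.
Sep 25 2017 9:00 AM + 8 h = Sep 25 2017 5:00 PM.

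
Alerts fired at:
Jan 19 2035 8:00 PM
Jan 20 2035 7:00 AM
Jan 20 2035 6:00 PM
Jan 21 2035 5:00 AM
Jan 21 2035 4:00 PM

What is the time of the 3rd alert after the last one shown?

Jan 23 2035 1:00 AM

Gaps: 11, 11, 11, 11 hours — each event is 11 hours after the previous one.
Jan 21 2035 4:00 PM + 11 h = Jan 22 2035 3:00 AM.
Jan 22 2035 3:00 AM + 11 h = Jan 22 2035 2:00 PM.
Jan 22 2035 2:00 PM + 11 h = Jan 23 2035 1:00 AM.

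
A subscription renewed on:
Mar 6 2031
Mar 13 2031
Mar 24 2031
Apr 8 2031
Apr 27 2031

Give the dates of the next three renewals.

May 20 2031, Jun 16 2031, Jul 17 2031

The spacing grows by 4 each time: 7, 11, 15, 19 days.
Next gap: 23 days. Apr 27 2031 + 23 days = May 20 2031.
Next gap: 27 days. May 20 2031 + 27 days = Jun 16 2031.
Next gap: 31 days. Jun 16 2031 + 31 days = Jul 17 2031.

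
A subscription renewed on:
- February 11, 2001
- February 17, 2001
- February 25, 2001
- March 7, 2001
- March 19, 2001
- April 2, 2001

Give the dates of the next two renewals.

Gaps: 6, 8, 10, 12, 14 days — each gap is 2 larger than the previous one.
Next gap: 16 days. April 2, 2001 + 16 days = April 18, 2001.
Next gap: 18 days. April 18, 2001 + 18 days = May 6, 2001.

April 18, 2001; May 6, 2001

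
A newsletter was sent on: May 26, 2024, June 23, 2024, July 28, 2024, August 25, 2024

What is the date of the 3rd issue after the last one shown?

Gaps: 28, 35, 28 days — a mix of 28 and 35. Every date is a Sunday.
Each is the 4th Sunday of its month.
4th Sunday of September 2024: September 22, 2024.
4th Sunday of October 2024: October 27, 2024.
4th Sunday of November 2024: November 24, 2024.

November 24, 2024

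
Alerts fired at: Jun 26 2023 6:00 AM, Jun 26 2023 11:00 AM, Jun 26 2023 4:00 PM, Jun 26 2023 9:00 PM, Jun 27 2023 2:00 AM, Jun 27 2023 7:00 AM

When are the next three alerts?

Spacing: 5, 5, 5, 5, 5 h — constant 5 h.
Jun 27 2023 7:00 AM + 5 h = Jun 27 2023 12:00 PM.
Jun 27 2023 12:00 PM + 5 h = Jun 27 2023 5:00 PM.
Jun 27 2023 5:00 PM + 5 h = Jun 27 2023 10:00 PM.

Jun 27 2023 12:00 PM, Jun 27 2023 5:00 PM, Jun 27 2023 10:00 PM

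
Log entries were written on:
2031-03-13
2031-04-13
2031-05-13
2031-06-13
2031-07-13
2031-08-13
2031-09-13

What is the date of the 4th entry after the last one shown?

Gaps: 31, 30, 31, 30, 31, 31 days — not constant. Every event is on the 13th of the month.
Pattern: the 13th of each month.
October 2031: 2031-10-13.
Next: November 2031 → 2031-11-13.
Next: December 2031 → 2031-12-13.
Next: January 2032 → 2032-01-13.

2032-01-13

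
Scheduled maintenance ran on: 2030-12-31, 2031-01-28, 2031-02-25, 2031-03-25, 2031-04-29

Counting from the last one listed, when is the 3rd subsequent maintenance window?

2031-07-29

These are Tuesdays with 28, 28, 28, 35-day gaps.
Each is the final Tuesday of its month — 2030-12-31 is past the 28th, so '4th Tuesday' doesn't fit.
May 2031 ends with Tuesday 2031-05-27.
Last Tuesday of June 2031: 2031-06-24.
Last Tuesday of July 2031: 2031-07-29.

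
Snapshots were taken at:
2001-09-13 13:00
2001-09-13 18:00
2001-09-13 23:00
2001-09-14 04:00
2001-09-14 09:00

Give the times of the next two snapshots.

Gaps: 5, 5, 5, 5 hours — each event is 5 hours after the previous one.
2001-09-14 09:00 + 5 h = 2001-09-14 14:00.
2001-09-14 14:00 + 5 h = 2001-09-14 19:00.

2001-09-14 14:00, 2001-09-14 19:00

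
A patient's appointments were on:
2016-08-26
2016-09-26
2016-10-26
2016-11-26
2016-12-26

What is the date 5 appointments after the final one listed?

2017-05-26

The day-of-month is always 26 (31, 30, 31, 30 days between events).
So this recurs on the 26th of each month.
Next: January 2017 → 2017-01-26.
February 2017: 2017-02-26.
Next: March 2017 → 2017-03-26.
April 2017: 2017-04-26.
Next: May 2017 → 2017-05-26.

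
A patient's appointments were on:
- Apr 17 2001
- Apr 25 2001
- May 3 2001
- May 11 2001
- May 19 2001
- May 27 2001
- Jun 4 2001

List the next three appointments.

Jun 12 2001, Jun 20 2001, Jun 28 2001

Gaps between consecutive events: 8, 8, 8, 8, 8, 8 days — a constant 8-day interval.
Jun 4 2001 + 8 days = Jun 12 2001.
Jun 12 2001 + 8 days = Jun 20 2001.
Jun 20 2001 + 8 days = Jun 28 2001.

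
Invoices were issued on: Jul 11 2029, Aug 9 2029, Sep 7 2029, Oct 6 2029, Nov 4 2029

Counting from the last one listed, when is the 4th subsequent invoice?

Gaps between consecutive events: 29, 29, 29, 29 days — a constant 29-day interval.
Nov 4 2029 + 29 days = Dec 3 2029.
Dec 3 2029 + 29 days = Jan 1 2030.
Jan 1 2030 + 29 days = Jan 30 2030.
Jan 30 2030 + 29 days = Feb 28 2030.

Feb 28 2030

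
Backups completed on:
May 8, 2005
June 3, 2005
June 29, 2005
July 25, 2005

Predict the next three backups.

Gaps between consecutive events: 26, 26, 26 days — a constant 26-day interval.
July 25, 2005 + 26 days = August 20, 2005.
August 20, 2005 + 26 days = September 15, 2005.
September 15, 2005 + 26 days = October 11, 2005.

August 20, 2005; September 15, 2005; October 11, 2005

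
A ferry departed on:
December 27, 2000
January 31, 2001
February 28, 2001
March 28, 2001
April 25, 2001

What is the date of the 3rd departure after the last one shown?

July 25, 2001

These are Wednesdays with 35, 28, 28, 28-day gaps.
Each is the final Wednesday of its month — January 31, 2001 is past the 28th, so '4th Wednesday' doesn't fit.
Last Wednesday of May 2001: May 30, 2001.
June 2001 ends with Wednesday June 27, 2001.
July 2001 ends with Wednesday July 25, 2001.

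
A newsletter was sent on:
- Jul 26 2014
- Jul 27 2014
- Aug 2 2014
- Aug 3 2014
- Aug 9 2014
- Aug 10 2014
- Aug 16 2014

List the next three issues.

Every event lands on a Saturday or Sunday (gaps cycle 1, 6, 1, 6, 1, 6).
So the schedule is: every Saturday and Sunday.
The following Sunday is Aug 17 2014.
The following Saturday is Aug 23 2014.
Next Sunday: Aug 24 2014.

Aug 17 2014, Aug 23 2014, Aug 24 2014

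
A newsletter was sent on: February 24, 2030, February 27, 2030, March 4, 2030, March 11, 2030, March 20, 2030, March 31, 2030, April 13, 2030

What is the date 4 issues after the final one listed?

June 24, 2030

Gaps: 3, 5, 7, 9, 11, 13 days — each gap is 2 larger than the previous one.
Next gap: 15 days. April 13, 2030 + 15 days = April 28, 2030.
Next gap: 17 days. April 28, 2030 + 17 days = May 15, 2030.
Next gap: 19 days. May 15, 2030 + 19 days = June 3, 2030.
Next gap: 21 days. June 3, 2030 + 21 days = June 24, 2030.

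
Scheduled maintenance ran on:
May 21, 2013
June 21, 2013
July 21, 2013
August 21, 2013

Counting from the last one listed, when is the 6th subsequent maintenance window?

February 21, 2014

Gaps: 31, 30, 31 days — not constant. Every event is on the 21st of the month.
Pattern: the 21st of each month.
September 2013: September 21, 2013.
Next: October 2013 → October 21, 2013.
Next: November 2013 → November 21, 2013.
December 2013: December 21, 2013.
January 2014: January 21, 2014.
February 2014: February 21, 2014.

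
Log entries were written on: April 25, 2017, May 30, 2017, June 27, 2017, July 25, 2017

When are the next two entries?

These are Tuesdays with 35, 28, 28-day gaps.
Each is the final Tuesday of its month — May 30, 2017 is past the 28th, so '4th Tuesday' doesn't fit.
Last Tuesday of August 2017: August 29, 2017.
September 2017 ends with Tuesday September 26, 2017.

August 29, 2017; September 26, 2017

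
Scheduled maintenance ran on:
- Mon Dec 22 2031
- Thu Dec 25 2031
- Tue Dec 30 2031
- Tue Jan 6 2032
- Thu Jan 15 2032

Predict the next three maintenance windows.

The spacing grows by 2 each time: 3, 5, 7, 9 days.
Next gap: 11 days. Thu Jan 15 2032 + 11 days = Mon Jan 26 2032.
Next gap: 13 days. Mon Jan 26 2032 + 13 days = Sun Feb 8 2032.
Next gap: 15 days. Sun Feb 8 2032 + 15 days = Mon Feb 23 2032.

Mon Jan 26 2032, Sun Feb 8 2032, Mon Feb 23 2032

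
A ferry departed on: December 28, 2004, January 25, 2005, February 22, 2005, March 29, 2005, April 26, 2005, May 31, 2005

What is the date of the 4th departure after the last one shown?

September 27, 2005

Every date is a Tuesday; gaps 28, 28, 35, 28, 35 days.
Each is the last Tuesday of its month (at least one falls on the 29th or later, ruling out '4th Tuesday').
Last Tuesday of June 2005: June 28, 2005.
Last Tuesday of July 2005: July 26, 2005.
Last Tuesday of August 2005: August 30, 2005.
Last Tuesday of September 2005: September 27, 2005.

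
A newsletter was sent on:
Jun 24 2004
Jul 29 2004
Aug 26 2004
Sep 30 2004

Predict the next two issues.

Oct 28 2004, Nov 25 2004

All Thursdays; the gaps (35, 28, 35) vary with month length.
This is the last Thursday of each month.
Last Thursday of October 2004: Oct 28 2004.
Last Thursday of November 2004: Nov 25 2004.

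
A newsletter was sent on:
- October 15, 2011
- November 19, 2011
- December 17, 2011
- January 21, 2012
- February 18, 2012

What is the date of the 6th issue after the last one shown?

These are Saturdays at 28- or 35-day spacing (35, 28, 35, 28).
The pattern: 3rd Saturday of the month.
3rd Saturday of March 2012: March 17, 2012.
3rd Saturday of April 2012: April 21, 2012.
3rd Saturday of May 2012: May 19, 2012.
3rd Saturday of June 2012: June 16, 2012.
July 2012 — 3rd Saturday is July 21, 2012.
August 2012 — 3rd Saturday is August 18, 2012.

August 18, 2012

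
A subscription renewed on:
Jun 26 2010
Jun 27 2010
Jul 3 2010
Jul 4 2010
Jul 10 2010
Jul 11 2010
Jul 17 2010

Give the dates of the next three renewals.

The gap pattern 1, 6, 1, 6, 1, 6 repeats every 2 events.
These are the Saturdays and Sundays of each week.
Next Sunday: Jul 18 2010.
Next Saturday: Jul 24 2010.
The following Sunday is Jul 25 2010.

Jul 18 2010, Jul 24 2010, Jul 25 2010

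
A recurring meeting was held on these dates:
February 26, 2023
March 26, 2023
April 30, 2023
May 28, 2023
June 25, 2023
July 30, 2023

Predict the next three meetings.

All Sundays; the gaps (28, 35, 28, 28, 35) vary with month length.
This is the last Sunday of each month.
August 2023 ends with Sunday August 27, 2023.
Last Sunday of September 2023: September 24, 2023.
October 2023 ends with Sunday October 29, 2023.

August 27, 2023; September 24, 2023; October 29, 2023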